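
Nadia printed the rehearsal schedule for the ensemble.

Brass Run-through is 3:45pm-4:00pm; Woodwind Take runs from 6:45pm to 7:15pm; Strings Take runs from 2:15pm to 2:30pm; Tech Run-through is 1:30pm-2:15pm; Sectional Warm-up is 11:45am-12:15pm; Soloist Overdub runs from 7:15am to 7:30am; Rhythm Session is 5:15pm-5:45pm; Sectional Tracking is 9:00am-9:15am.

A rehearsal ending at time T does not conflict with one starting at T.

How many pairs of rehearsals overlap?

0

Sorted by start: Soloist Overdub, Sectional Tracking, Sectional Warm-up, Tech Run-through, Strings Take, Brass Run-through, Rhythm Session, Woodwind Take.
Sectional Tracking starts after Soloist Overdub ends; Soloist Overdub is clear from here.
Sectional Warm-up starts after Sectional Tracking ends; Sectional Tracking is clear from here.
Tech Run-through starts after Sectional Warm-up ends; Sectional Warm-up is clear from here.
Strings Take starts exactly when Tech Run-through ends (back-to-back, no overlap); Tech Run-through is clear from here.
Brass Run-through starts after Strings Take ends; Strings Take is clear from here.
Rhythm Session starts after Brass Run-through ends; Brass Run-through is clear from here.
Woodwind Take starts after Rhythm Session ends.
No pair overlaps.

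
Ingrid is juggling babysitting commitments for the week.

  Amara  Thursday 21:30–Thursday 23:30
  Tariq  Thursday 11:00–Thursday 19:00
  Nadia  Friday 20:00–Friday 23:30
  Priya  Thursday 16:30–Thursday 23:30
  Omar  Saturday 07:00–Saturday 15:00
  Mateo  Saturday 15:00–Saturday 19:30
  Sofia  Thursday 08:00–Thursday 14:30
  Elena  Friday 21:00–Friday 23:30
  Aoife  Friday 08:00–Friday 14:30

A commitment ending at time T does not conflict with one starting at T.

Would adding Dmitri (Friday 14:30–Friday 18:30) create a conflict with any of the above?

No — it doesn't clash with anything

Sofia: ends Thursday 14:30 at or before Dmitri starts Friday 14:30 → clear.
Tariq: ends Thursday 19:00 at or before Dmitri starts Friday 14:30 → clear.
Priya: ends Thursday 23:30 at or before Dmitri starts Friday 14:30 → clear.
Amara: ends Thursday 23:30 at or before Dmitri starts Friday 14:30 → clear.
Aoife: ends Friday 14:30 at or before Dmitri starts Friday 14:30 → clear.
Nadia: starts Friday 20:00 at or after Dmitri ends Friday 18:30 → clear.
Elena: starts Friday 21:00 at or after Dmitri ends Friday 18:30 → clear.
Omar: starts Saturday 07:00 at or after Dmitri ends Friday 18:30 → clear.
Mateo: starts Saturday 15:00 at or after Dmitri ends Friday 18:30 → clear.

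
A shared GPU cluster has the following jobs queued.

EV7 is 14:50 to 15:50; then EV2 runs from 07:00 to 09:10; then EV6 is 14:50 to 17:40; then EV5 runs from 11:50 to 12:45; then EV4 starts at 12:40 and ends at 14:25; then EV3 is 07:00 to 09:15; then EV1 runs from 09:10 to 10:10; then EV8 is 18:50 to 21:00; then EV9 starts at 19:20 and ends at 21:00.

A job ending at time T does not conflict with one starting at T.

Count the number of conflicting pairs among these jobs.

5

Sorted by start: EV2, EV3, EV1, EV5, EV4, EV6, EV7, EV8, EV9.
EV3 starts before EV2 ends → EV2 and EV3 overlap.
EV1 starts exactly when EV2 ends (back-to-back, no overlap), so nothing later overlaps EV2 either.
EV1 starts before EV3 ends → EV3 and EV1 overlap.
EV5 starts after EV3 ends, so nothing later overlaps EV3 either.
EV5 starts after EV1 ends, so nothing later overlaps EV1 either.
EV4 starts before EV5 ends → EV5 and EV4 overlap.
EV6 starts after EV5 ends, so nothing later overlaps EV5 either.
EV6 starts after EV4 ends, so nothing later overlaps EV4 either.
EV7 starts before EV6 ends → EV6 and EV7 overlap.
EV8 starts after EV6 ends, so nothing later overlaps EV6 either.
EV8 starts after EV7 ends, so nothing later overlaps EV7 either.
EV9 starts before EV8 ends → EV8 and EV9 overlap.
Overlapping pairs: EV1 & EV3, EV2 & EV3, EV4 & EV5, EV6 & EV7, EV8 & EV9 — 5 in total.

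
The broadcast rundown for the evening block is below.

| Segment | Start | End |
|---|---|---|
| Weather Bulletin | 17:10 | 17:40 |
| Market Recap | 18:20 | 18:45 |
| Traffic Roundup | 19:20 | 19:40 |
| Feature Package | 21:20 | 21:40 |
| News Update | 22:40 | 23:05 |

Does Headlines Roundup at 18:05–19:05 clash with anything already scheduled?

Yes — it overlaps Market Recap

Weather Bulletin: ends 17:40 at or before Headlines Roundup starts 18:05 → clear.
Market Recap: starts 18:20 before Headlines Roundup ends 19:05, and ends 18:45 after Headlines Roundup starts 18:05 → overlap.
Traffic Roundup: starts 19:20 at or after Headlines Roundup ends 19:05 → clear.
Feature Package: starts 21:20 at or after Headlines Roundup ends 19:05 → clear.
News Update: starts 22:40 at or after Headlines Roundup ends 19:05 → clear.
Headlines Roundup overlaps Market Recap.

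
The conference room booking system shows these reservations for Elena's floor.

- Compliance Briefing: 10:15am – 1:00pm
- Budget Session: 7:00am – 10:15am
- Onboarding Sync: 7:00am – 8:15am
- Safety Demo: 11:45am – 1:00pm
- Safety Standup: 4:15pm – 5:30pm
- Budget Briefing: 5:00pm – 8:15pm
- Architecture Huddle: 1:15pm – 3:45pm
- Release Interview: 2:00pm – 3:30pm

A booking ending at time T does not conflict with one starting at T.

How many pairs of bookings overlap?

4

Sorted by start: Onboarding Sync, Budget Session, Compliance Briefing, Safety Demo, Architecture Huddle, Release Interview, Safety Standup, Budget Briefing.
Budget Session starts before Onboarding Sync ends → Onboarding Sync and Budget Session overlap.
Compliance Briefing starts after Onboarding Sync ends; Onboarding Sync is clear from here.
Compliance Briefing starts exactly when Budget Session ends (back-to-back, no overlap); Budget Session is clear from here.
Safety Demo starts before Compliance Briefing ends → Compliance Briefing and Safety Demo overlap.
Architecture Huddle starts after Compliance Briefing ends; Compliance Briefing is clear from here.
Architecture Huddle starts after Safety Demo ends; Safety Demo is clear from here.
Release Interview starts before Architecture Huddle ends → Architecture Huddle and Release Interview overlap.
Safety Standup starts after Architecture Huddle ends; Architecture Huddle is clear from here.
Safety Standup starts after Release Interview ends; Release Interview is clear from here.
Budget Briefing starts before Safety Standup ends → Safety Standup and Budget Briefing overlap.
Overlapping pairs: Architecture Huddle & Release Interview, Budget Briefing & Safety Standup, Budget Session & Onboarding Sync, Compliance Briefing & Safety Demo — 4 in total.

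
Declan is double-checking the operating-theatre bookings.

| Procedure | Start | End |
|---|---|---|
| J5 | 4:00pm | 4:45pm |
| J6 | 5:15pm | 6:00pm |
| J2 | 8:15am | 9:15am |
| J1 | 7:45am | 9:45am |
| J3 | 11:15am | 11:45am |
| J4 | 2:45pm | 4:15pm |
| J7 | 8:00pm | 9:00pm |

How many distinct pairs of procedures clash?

2

Two intervals overlap when each starts before the other ends.
Sorted by start: J1, J2, J3, J4, J5, J6, J7.
J2 starts before J1 ends → J1 and J2 overlap.
J3 starts after J1 ends — done with J1.
J3 starts after J2 ends — done with J2.
J4 starts after J3 ends — done with J3.
J5 starts before J4 ends → J4 and J5 overlap.
J6 starts after J4 ends — done with J4.
J6 starts after J5 ends — done with J5.
J7 starts after J6 ends.
Overlapping pairs: J1 & J2, J4 & J5 — 2 in total.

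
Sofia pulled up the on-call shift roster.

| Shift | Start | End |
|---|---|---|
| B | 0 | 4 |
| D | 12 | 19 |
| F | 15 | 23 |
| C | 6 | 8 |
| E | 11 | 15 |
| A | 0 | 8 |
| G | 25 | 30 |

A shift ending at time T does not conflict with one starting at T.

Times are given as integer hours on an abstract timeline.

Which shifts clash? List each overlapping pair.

Sorted by start: A, B, C, E, D, F, G.
B starts before A ends → A and B overlap.
C starts before A ends → A and C overlap.
E starts after A ends — done with A.
C starts after B ends — done with B.
E starts after C ends — done with C.
D starts before E ends → E and D overlap.
F starts exactly when E ends (back-to-back, no overlap) — done with E.
F starts before D ends → D and F overlap.
G starts after D ends.
G starts after F ends.

A & B, A & C, D & E, D & F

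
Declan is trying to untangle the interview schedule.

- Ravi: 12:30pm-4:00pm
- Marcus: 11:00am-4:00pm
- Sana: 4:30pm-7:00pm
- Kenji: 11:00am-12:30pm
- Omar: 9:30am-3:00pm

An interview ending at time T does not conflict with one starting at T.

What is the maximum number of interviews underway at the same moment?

3

Walk through starts and ends in time order (an end at T is processed before a start at T):
9:30am start Omar → 1
11:00am start Kenji → 2
11:00am start Marcus → 3
12:30pm end Kenji → 2
12:30pm start Ravi → 3
3:00pm end Omar → 2
4:00pm end Marcus → 1
4:00pm end Ravi → 0
4:30pm start Sana → 1
7:00pm end Sana → 0
Peak is 3, at 11:00am (Kenji, Marcus, Omar).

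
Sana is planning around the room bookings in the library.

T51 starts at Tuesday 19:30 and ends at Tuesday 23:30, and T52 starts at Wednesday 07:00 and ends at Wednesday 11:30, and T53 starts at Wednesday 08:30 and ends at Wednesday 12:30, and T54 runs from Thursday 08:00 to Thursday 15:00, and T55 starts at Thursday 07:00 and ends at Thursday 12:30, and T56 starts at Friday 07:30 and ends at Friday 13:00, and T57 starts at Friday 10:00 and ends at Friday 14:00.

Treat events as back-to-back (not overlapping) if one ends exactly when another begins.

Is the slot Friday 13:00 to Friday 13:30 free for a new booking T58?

T51: ends Tuesday 23:30 at or before T58 starts Friday 13:00 → clear.
T52: ends Wednesday 11:30 at or before T58 starts Friday 13:00 → clear.
T53: ends Wednesday 12:30 at or before T58 starts Friday 13:00 → clear.
T55: ends Thursday 12:30 at or before T58 starts Friday 13:00 → clear.
T54: ends Thursday 15:00 at or before T58 starts Friday 13:00 → clear.
T56: ends Friday 13:00 at or before T58 starts Friday 13:00 → clear.
T57: starts Friday 10:00 before T58 ends Friday 13:30, and ends Friday 14:00 after T58 starts Friday 13:00 → overlap.
T58 overlaps T57.

No — it overlaps T57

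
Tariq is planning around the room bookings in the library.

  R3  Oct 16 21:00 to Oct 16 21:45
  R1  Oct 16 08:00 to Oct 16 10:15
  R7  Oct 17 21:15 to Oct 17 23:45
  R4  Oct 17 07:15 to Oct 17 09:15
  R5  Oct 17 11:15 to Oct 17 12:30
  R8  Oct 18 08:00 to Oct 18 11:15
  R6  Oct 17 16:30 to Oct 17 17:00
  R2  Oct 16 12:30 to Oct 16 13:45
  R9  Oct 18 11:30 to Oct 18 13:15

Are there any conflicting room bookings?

No

Sorted by start: R1, R2, R3, R4, R5, R6, R7, R8, R9.
R2 starts after R1 ends, so R1 has no further overlaps.
R3 starts after R2 ends, so R2 has no further overlaps.
R4 starts after R3 ends, so R3 has no further overlaps.
R5 starts after R4 ends, so R4 has no further overlaps.
R6 starts after R5 ends, so R5 has no further overlaps.
R7 starts after R6 ends, so R6 has no further overlaps.
R8 starts after R7 ends, so R7 has no further overlaps.
R9 starts after R8 ends.
Every pair is clear; the schedule has no overlaps.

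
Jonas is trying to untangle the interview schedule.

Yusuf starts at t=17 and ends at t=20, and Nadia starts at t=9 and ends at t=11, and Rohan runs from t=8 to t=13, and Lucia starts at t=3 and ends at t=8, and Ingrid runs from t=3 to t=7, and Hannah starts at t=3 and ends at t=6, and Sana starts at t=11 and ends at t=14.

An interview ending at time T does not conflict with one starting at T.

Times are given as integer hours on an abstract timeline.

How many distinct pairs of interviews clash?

5

Two intervals overlap when each starts before the other ends.
Sorted by start: Lucia, Hannah, Ingrid, Rohan, Nadia, Sana, Yusuf.
Hannah starts before Lucia ends → Lucia and Hannah overlap.
Ingrid starts before Lucia ends → Lucia and Ingrid overlap.
Rohan starts exactly when Lucia ends (back-to-back, no overlap), so nothing later overlaps Lucia either.
Ingrid starts before Hannah ends → Hannah and Ingrid overlap.
Rohan starts after Hannah ends, so nothing later overlaps Hannah either.
Rohan starts after Ingrid ends, so nothing later overlaps Ingrid either.
Nadia starts before Rohan ends → Rohan and Nadia overlap.
Sana starts before Rohan ends → Rohan and Sana overlap.
Yusuf starts after Rohan ends.
Sana starts exactly when Nadia ends (back-to-back, no overlap), so nothing later overlaps Nadia either.
Yusuf starts after Sana ends.
Overlapping pairs: Hannah & Ingrid, Hannah & Lucia, Ingrid & Lucia, Nadia & Rohan, Rohan & Sana — 5 in total.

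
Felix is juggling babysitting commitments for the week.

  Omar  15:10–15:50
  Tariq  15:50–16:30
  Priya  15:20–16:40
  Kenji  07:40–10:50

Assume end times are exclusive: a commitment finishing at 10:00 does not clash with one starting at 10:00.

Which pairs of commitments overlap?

Omar & Priya, Priya & Tariq

Sorted by start: Kenji, Omar, Priya, Tariq.
Omar starts after Kenji ends; Kenji is clear from here.
Priya starts before Omar ends → Omar and Priya overlap.
Tariq starts exactly when Omar ends (back-to-back, no overlap).
Tariq starts before Priya ends → Priya and Tariq overlap.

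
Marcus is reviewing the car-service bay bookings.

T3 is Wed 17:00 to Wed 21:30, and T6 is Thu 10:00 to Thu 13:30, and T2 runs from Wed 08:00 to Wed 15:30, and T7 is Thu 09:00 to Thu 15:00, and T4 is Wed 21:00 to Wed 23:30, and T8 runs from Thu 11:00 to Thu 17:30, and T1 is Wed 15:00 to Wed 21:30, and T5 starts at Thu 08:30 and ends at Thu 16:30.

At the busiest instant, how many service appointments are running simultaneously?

4

Sort all start/end points and keep a running count:
Wed 08:00 start T2 → 1
Wed 15:00 start T1 → 2
Wed 15:30 end T2 → 1
Wed 17:00 start T3 → 2
Wed 21:00 start T4 → 3
Wed 21:30 end T1 → 2
Wed 21:30 end T3 → 1
Wed 23:30 end T4 → 0
Thu 08:30 start T5 → 1
Thu 09:00 start T7 → 2
Thu 10:00 start T6 → 3
Thu 11:00 start T8 → 4
Thu 13:30 end T6 → 3
Thu 15:00 end T7 → 2
Thu 16:30 end T5 → 1
Thu 17:30 end T8 → 0
Peak is 4, at Thu 11:00 (T5, T6, T7, T8).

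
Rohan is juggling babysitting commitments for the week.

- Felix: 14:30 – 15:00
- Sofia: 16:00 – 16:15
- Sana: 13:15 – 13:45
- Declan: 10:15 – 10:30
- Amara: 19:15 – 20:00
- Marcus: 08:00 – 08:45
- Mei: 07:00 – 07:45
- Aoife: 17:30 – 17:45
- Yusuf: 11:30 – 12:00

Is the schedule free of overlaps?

Yes

Two intervals overlap when each starts before the other ends.
Sorted by start: Mei, Marcus, Declan, Yusuf, Sana, Felix, Sofia, Aoife, Amara.
Marcus starts after Mei ends, so nothing later overlaps Mei either.
Declan starts after Marcus ends, so nothing later overlaps Marcus either.
Yusuf starts after Declan ends, so nothing later overlaps Declan either.
Sana starts after Yusuf ends, so nothing later overlaps Yusuf either.
Felix starts after Sana ends, so nothing later overlaps Sana either.
Sofia starts after Felix ends, so nothing later overlaps Felix either.
Aoife starts after Sofia ends, so nothing later overlaps Sofia either.
Amara starts after Aoife ends.
Every pair is clear; the schedule has no overlaps.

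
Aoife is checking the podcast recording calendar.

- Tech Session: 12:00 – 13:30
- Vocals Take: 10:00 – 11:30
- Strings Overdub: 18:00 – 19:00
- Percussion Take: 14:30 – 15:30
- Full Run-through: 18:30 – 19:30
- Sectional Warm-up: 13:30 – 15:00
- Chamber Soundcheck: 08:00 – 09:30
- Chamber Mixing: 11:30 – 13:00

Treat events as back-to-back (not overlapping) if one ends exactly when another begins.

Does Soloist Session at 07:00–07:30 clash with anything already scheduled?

Chamber Soundcheck: starts 08:00 at or after Soloist Session ends 07:30 → clear.
Vocals Take: starts 10:00 at or after Soloist Session ends 07:30 → clear.
Chamber Mixing: starts 11:30 at or after Soloist Session ends 07:30 → clear.
Tech Session: starts 12:00 at or after Soloist Session ends 07:30 → clear.
Sectional Warm-up: starts 13:30 at or after Soloist Session ends 07:30 → clear.
Percussion Take: starts 14:30 at or after Soloist Session ends 07:30 → clear.
Strings Overdub: starts 18:00 at or after Soloist Session ends 07:30 → clear.
Full Run-through: starts 18:30 at or after Soloist Session ends 07:30 → clear.

No — it doesn't clash with anything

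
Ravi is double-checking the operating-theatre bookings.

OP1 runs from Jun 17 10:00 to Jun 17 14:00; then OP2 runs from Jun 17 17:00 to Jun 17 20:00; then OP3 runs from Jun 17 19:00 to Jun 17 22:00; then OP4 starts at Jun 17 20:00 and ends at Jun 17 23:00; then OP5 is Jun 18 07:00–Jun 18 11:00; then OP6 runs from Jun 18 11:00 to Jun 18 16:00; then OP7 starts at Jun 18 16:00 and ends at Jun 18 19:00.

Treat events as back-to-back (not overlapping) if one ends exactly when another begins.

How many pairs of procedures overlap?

2

Two intervals overlap when each starts before the other ends.
Sorted by start: OP1, OP2, OP3, OP4, OP5, OP6, OP7.
OP2 starts after OP1 ends; OP1 is clear from here.
OP3 starts before OP2 ends → OP2 and OP3 overlap.
OP4 starts exactly when OP2 ends (back-to-back, no overlap); OP2 is clear from here.
OP4 starts before OP3 ends → OP3 and OP4 overlap.
OP5 starts after OP3 ends; OP3 is clear from here.
OP5 starts after OP4 ends; OP4 is clear from here.
OP6 starts exactly when OP5 ends (back-to-back, no overlap); OP5 is clear from here.
OP7 starts exactly when OP6 ends (back-to-back, no overlap).
Overlapping pairs: OP2 & OP3, OP3 & OP4 — 2 in total.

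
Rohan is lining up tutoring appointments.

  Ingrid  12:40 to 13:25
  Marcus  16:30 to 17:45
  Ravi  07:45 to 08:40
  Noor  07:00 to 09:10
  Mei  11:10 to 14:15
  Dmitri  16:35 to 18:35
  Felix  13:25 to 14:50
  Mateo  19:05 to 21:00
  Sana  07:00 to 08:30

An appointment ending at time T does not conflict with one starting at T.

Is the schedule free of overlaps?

No

Sorted by start: Sana, Noor, Ravi, Mei, Ingrid, Felix, Marcus, Dmitri, Mateo.
Noor starts before Sana ends → Sana and Noor overlap.
That's a conflict, so the schedule is not conflict-free.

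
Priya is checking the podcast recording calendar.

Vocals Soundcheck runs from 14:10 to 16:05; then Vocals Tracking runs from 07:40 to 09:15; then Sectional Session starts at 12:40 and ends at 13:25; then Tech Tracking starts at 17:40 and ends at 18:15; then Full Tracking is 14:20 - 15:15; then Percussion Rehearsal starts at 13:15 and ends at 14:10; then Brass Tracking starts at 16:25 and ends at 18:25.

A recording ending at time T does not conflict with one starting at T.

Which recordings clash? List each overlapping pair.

Brass Tracking & Tech Tracking, Full Tracking & Vocals Soundcheck, Percussion Rehearsal & Sectional Session

Two intervals overlap when each starts before the other ends.
Sorted by start: Vocals Tracking, Sectional Session, Percussion Rehearsal, Vocals Soundcheck, Full Tracking, Brass Tracking, Tech Tracking.
Sectional Session starts after Vocals Tracking ends — done with Vocals Tracking.
Percussion Rehearsal starts before Sectional Session ends → Sectional Session and Percussion Rehearsal overlap.
Vocals Soundcheck starts after Sectional Session ends — done with Sectional Session.
Vocals Soundcheck starts exactly when Percussion Rehearsal ends (back-to-back, no overlap) — done with Percussion Rehearsal.
Full Tracking starts before Vocals Soundcheck ends → Vocals Soundcheck and Full Tracking overlap.
Brass Tracking starts after Vocals Soundcheck ends — done with Vocals Soundcheck.
Brass Tracking starts after Full Tracking ends — done with Full Tracking.
Tech Tracking starts before Brass Tracking ends → Brass Tracking and Tech Tracking overlap.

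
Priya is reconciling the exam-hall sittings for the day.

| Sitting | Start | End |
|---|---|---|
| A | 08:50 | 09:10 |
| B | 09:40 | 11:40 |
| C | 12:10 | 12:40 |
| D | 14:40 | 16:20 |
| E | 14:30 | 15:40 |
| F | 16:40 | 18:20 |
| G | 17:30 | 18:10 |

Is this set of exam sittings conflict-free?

Sorted by start: A, B, C, E, D, F, G.
B starts after A ends, so nothing later overlaps A either.
C starts after B ends, so nothing later overlaps B either.
E starts after C ends, so nothing later overlaps C either.
D starts before E ends → E and D overlap.
That's a conflict, so the schedule is not conflict-free.

No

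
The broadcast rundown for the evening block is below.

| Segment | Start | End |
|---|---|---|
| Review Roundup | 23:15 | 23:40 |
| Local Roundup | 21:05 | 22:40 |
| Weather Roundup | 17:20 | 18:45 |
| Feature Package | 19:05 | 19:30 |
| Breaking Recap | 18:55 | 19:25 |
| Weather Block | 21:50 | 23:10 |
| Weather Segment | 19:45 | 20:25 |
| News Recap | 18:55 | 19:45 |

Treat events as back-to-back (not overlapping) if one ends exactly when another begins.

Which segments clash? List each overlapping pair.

Sorted by start: Weather Roundup, News Recap, Breaking Recap, Feature Package, Weather Segment, Local Roundup, Weather Block, Review Roundup.
News Recap starts after Weather Roundup ends; Weather Roundup is clear from here.
Breaking Recap starts before News Recap ends → News Recap and Breaking Recap overlap.
Feature Package starts before News Recap ends → News Recap and Feature Package overlap.
Weather Segment starts exactly when News Recap ends (back-to-back, no overlap); News Recap is clear from here.
Feature Package starts before Breaking Recap ends → Breaking Recap and Feature Package overlap.
Weather Segment starts after Breaking Recap ends; Breaking Recap is clear from here.
Weather Segment starts after Feature Package ends; Feature Package is clear from here.
Local Roundup starts after Weather Segment ends; Weather Segment is clear from here.
Weather Block starts before Local Roundup ends → Local Roundup and Weather Block overlap.
Review Roundup starts after Local Roundup ends.
Review Roundup starts after Weather Block ends.

Breaking Recap & Feature Package, Breaking Recap & News Recap, Feature Package & News Recap, Local Roundup & Weather Block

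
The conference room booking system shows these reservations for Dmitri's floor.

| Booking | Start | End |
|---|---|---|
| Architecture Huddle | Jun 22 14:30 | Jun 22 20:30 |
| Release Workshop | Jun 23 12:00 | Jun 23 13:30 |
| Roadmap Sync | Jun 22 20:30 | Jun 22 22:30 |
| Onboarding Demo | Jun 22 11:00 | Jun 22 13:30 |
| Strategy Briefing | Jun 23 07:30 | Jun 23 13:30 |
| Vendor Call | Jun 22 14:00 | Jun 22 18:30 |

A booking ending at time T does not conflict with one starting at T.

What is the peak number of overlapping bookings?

2

Walk through starts and ends in time order (an end at T is processed before a start at T):
Jun 22 11:00 start Onboarding Demo → 1
Jun 22 13:30 end Onboarding Demo → 0
Jun 22 14:00 start Vendor Call → 1
Jun 22 14:30 start Architecture Huddle → 2
Jun 22 18:30 end Vendor Call → 1
Jun 22 20:30 end Architecture Huddle → 0
Jun 22 20:30 start Roadmap Sync → 1
Jun 22 22:30 end Roadmap Sync → 0
Jun 23 07:30 start Strategy Briefing → 1
Jun 23 12:00 start Release Workshop → 2
Jun 23 13:30 end Release Workshop → 1
Jun 23 13:30 end Strategy Briefing → 0
Peak is 2, at Jun 22 14:30 (Architecture Huddle, Vendor Call).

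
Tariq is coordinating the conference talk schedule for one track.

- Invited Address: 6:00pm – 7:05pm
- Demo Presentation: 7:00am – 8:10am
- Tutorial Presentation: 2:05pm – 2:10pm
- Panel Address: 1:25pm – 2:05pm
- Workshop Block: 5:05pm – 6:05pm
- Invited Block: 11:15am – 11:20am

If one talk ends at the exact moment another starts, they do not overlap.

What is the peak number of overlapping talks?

Walk through starts and ends in time order (an end at T is processed before a start at T):
7:00am start Demo Presentation → 1
8:10am end Demo Presentation → 0
11:15am start Invited Block → 1
11:20am end Invited Block → 0
1:25pm start Panel Address → 1
2:05pm end Panel Address → 0
2:05pm start Tutorial Presentation → 1
2:10pm end Tutorial Presentation → 0
5:05pm start Workshop Block → 1
6:00pm start Invited Address → 2
6:05pm end Workshop Block → 1
7:05pm end Invited Address → 0
Peak is 2, at 6:00pm (Invited Address, Workshop Block).

2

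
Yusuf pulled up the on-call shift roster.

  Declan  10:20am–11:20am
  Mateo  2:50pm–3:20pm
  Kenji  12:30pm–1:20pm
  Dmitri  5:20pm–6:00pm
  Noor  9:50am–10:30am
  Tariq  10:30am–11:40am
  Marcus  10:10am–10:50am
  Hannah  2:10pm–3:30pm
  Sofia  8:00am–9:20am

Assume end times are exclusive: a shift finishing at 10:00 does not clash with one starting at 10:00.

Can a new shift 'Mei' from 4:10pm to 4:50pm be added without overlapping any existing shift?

Yes — the slot is free

Sofia: ends 9:20am at or before Mei starts 4:10pm → clear.
Noor: ends 10:30am at or before Mei starts 4:10pm → clear.
Marcus: ends 10:50am at or before Mei starts 4:10pm → clear.
Declan: ends 11:20am at or before Mei starts 4:10pm → clear.
Tariq: ends 11:40am at or before Mei starts 4:10pm → clear.
Kenji: ends 1:20pm at or before Mei starts 4:10pm → clear.
Hannah: ends 3:30pm at or before Mei starts 4:10pm → clear.
Mateo: ends 3:20pm at or before Mei starts 4:10pm → clear.
Dmitri: starts 5:20pm at or after Mei ends 4:50pm → clear.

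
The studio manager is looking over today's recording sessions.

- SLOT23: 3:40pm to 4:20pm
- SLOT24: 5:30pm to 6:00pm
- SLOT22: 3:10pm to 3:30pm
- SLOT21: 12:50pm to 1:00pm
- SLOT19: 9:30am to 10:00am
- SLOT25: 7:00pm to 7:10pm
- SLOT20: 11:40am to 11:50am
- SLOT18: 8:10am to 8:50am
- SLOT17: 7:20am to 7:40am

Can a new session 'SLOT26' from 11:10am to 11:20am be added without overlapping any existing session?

SLOT17: ends 7:40am at or before SLOT26 starts 11:10am → clear.
SLOT18: ends 8:50am at or before SLOT26 starts 11:10am → clear.
SLOT19: ends 10:00am at or before SLOT26 starts 11:10am → clear.
SLOT20: starts 11:40am at or after SLOT26 ends 11:20am → clear.
SLOT21: starts 12:50pm at or after SLOT26 ends 11:20am → clear.
SLOT22: starts 3:10pm at or after SLOT26 ends 11:20am → clear.
SLOT23: starts 3:40pm at or after SLOT26 ends 11:20am → clear.
SLOT24: starts 5:30pm at or after SLOT26 ends 11:20am → clear.
SLOT25: starts 7:00pm at or after SLOT26 ends 11:20am → clear.

Yes — the slot is free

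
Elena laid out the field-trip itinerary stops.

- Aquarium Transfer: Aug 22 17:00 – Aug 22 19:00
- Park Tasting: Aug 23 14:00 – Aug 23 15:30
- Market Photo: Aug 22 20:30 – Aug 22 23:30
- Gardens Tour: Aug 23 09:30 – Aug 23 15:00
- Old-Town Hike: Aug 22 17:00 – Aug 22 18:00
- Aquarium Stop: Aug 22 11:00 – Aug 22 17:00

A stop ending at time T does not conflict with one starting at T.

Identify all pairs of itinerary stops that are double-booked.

Aquarium Transfer & Old-Town Hike, Gardens Tour & Park Tasting

Sorted by start: Aquarium Stop, Old-Town Hike, Aquarium Transfer, Market Photo, Gardens Tour, Park Tasting.
Old-Town Hike starts exactly when Aquarium Stop ends (back-to-back, no overlap); Aquarium Stop is clear from here.
Aquarium Transfer starts before Old-Town Hike ends → Old-Town Hike and Aquarium Transfer overlap.
Market Photo starts after Old-Town Hike ends; Old-Town Hike is clear from here.
Market Photo starts after Aquarium Transfer ends; Aquarium Transfer is clear from here.
Gardens Tour starts after Market Photo ends; Market Photo is clear from here.
Park Tasting starts before Gardens Tour ends → Gardens Tour and Park Tasting overlap.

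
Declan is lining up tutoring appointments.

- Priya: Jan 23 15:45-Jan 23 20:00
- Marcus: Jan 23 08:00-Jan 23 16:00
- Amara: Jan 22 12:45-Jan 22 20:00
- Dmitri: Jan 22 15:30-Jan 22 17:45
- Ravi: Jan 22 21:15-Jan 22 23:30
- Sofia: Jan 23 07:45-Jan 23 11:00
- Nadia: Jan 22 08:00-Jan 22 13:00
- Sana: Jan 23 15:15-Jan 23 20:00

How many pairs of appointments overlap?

6

Sorted by start: Nadia, Amara, Dmitri, Ravi, Sofia, Marcus, Sana, Priya.
Amara starts before Nadia ends → Nadia and Amara overlap.
Dmitri starts after Nadia ends — done with Nadia.
Dmitri starts before Amara ends → Amara and Dmitri overlap.
Ravi starts after Amara ends — done with Amara.
Ravi starts after Dmitri ends — done with Dmitri.
Sofia starts after Ravi ends — done with Ravi.
Marcus starts before Sofia ends → Sofia and Marcus overlap.
Sana starts after Sofia ends — done with Sofia.
Sana starts before Marcus ends → Marcus and Sana overlap.
Priya starts before Marcus ends → Marcus and Priya overlap.
Priya starts before Sana ends → Sana and Priya overlap.
Overlapping pairs: Amara & Dmitri, Amara & Nadia, Marcus & Priya, Marcus & Sana, Marcus & Sofia, Priya & Sana — 6 in total.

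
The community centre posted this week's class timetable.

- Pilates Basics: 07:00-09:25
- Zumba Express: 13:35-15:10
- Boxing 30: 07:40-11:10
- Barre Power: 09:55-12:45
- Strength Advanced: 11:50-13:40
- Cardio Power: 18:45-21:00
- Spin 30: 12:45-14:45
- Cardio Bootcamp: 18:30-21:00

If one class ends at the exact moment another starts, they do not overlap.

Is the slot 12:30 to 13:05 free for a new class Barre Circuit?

Pilates Basics: ends 09:25 at or before Barre Circuit starts 12:30 → clear.
Boxing 30: ends 11:10 at or before Barre Circuit starts 12:30 → clear.
Barre Power: starts 09:55 before Barre Circuit ends 13:05, and ends 12:45 after Barre Circuit starts 12:30 → overlap.
Strength Advanced: starts 11:50 before Barre Circuit ends 13:05, and ends 13:40 after Barre Circuit starts 12:30 → overlap.
Spin 30: starts 12:45 before Barre Circuit ends 13:05, and ends 14:45 after Barre Circuit starts 12:30 → overlap.
Zumba Express: starts 13:35 at or after Barre Circuit ends 13:05 → clear.
Cardio Bootcamp: starts 18:30 at or after Barre Circuit ends 13:05 → clear.
Cardio Power: starts 18:45 at or after Barre Circuit ends 13:05 → clear.
Barre Circuit overlaps Strength Advanced, Barre Power, Spin 30.

No — it overlaps Barre Power, Spin 30, Strength Advanced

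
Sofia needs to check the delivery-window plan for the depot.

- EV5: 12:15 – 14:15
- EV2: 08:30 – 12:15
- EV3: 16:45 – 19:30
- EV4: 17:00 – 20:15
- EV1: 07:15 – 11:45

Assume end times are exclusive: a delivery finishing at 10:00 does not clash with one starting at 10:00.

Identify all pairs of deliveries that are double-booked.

EV1 & EV2, EV3 & EV4

Sorted by start: EV1, EV2, EV5, EV3, EV4.
EV2 starts before EV1 ends → EV1 and EV2 overlap.
EV5 starts after EV1 ends; EV1 is clear from here.
EV5 starts exactly when EV2 ends (back-to-back, no overlap); EV2 is clear from here.
EV3 starts after EV5 ends; EV5 is clear from here.
EV4 starts before EV3 ends → EV3 and EV4 overlap.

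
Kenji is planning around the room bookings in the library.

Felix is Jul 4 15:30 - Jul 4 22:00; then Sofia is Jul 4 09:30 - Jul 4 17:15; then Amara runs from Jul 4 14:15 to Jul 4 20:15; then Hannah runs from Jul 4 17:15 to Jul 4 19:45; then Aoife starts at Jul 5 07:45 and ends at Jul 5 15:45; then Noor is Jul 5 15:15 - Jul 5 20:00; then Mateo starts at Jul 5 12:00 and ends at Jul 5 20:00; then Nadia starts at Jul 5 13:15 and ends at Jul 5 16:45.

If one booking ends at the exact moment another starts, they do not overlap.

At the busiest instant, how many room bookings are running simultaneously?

Walk through starts and ends in time order (an end at T is processed before a start at T):
Jul 4 09:30 start Sofia → 1
Jul 4 14:15 start Amara → 2
Jul 4 15:30 start Felix → 3
Jul 4 17:15 end Sofia → 2
Jul 4 17:15 start Hannah → 3
Jul 4 19:45 end Hannah → 2
Jul 4 20:15 end Amara → 1
Jul 4 22:00 end Felix → 0
Jul 5 07:45 start Aoife → 1
Jul 5 12:00 start Mateo → 2
Jul 5 13:15 start Nadia → 3
Jul 5 15:15 start Noor → 4
Jul 5 15:45 end Aoife → 3
Jul 5 16:45 end Nadia → 2
Jul 5 20:00 end Mateo → 1
Jul 5 20:00 end Noor → 0
Peak is 4, at Jul 5 15:15 (Aoife, Mateo, Nadia, Noor).

4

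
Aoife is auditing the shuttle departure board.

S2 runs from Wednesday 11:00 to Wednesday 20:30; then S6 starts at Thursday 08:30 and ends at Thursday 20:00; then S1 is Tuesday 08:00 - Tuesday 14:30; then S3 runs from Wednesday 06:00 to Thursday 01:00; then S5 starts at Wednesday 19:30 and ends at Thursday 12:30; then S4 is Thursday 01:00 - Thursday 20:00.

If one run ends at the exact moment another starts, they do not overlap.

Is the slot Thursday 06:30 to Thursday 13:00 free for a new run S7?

No — it overlaps S4, S5, S6

S1: ends Tuesday 14:30 at or before S7 starts Thursday 06:30 → clear.
S3: ends Thursday 01:00 at or before S7 starts Thursday 06:30 → clear.
S2: ends Wednesday 20:30 at or before S7 starts Thursday 06:30 → clear.
S5: starts Wednesday 19:30 before S7 ends Thursday 13:00, and ends Thursday 12:30 after S7 starts Thursday 06:30 → overlap.
S4: starts Thursday 01:00 before S7 ends Thursday 13:00, and ends Thursday 20:00 after S7 starts Thursday 06:30 → overlap.
S6: starts Thursday 08:30 before S7 ends Thursday 13:00, and ends Thursday 20:00 after S7 starts Thursday 06:30 → overlap.
S7 overlaps S4, S5, S6.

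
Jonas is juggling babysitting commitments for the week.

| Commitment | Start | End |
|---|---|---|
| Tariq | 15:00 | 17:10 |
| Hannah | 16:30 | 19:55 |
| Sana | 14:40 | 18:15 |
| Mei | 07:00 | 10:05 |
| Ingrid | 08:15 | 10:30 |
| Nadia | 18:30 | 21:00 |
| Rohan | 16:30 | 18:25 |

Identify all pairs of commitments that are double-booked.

Hannah & Nadia, Hannah & Rohan, Hannah & Sana, Hannah & Tariq, Ingrid & Mei, Rohan & Sana, Rohan & Tariq, Sana & Tariq

Check each pair: they overlap iff neither finishes before the other starts.
Sorted by start: Mei, Ingrid, Sana, Tariq, Rohan, Hannah, Nadia.
Ingrid starts before Mei ends → Mei and Ingrid overlap.
Sana starts after Mei ends, so Mei has no further overlaps.
Sana starts after Ingrid ends, so Ingrid has no further overlaps.
Tariq starts before Sana ends → Sana and Tariq overlap.
Rohan starts before Sana ends → Sana and Rohan overlap.
Hannah starts before Sana ends → Sana and Hannah overlap.
Nadia starts after Sana ends.
Rohan starts before Tariq ends → Tariq and Rohan overlap.
Hannah starts before Tariq ends → Tariq and Hannah overlap.
Nadia starts after Tariq ends.
Hannah starts before Rohan ends → Rohan and Hannah overlap.
Nadia starts after Rohan ends.
Nadia starts before Hannah ends → Hannah and Nadia overlap.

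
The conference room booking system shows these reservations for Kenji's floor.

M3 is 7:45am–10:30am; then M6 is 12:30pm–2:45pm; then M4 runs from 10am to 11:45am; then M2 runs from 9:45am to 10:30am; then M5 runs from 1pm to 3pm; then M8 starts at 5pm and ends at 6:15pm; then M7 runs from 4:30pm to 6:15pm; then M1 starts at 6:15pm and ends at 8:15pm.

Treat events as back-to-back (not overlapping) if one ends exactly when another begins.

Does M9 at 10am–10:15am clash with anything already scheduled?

Yes — it overlaps M2, M3, M4

M3: starts 7:45am before M9 ends 10:15am, and ends 10:30am after M9 starts 10am → overlap.
M2: starts 9:45am before M9 ends 10:15am, and ends 10:30am after M9 starts 10am → overlap.
M4: starts 10am before M9 ends 10:15am, and ends 11:45am after M9 starts 10am → overlap.
M6: starts 12:30pm at or after M9 ends 10:15am → clear.
M5: starts 1pm at or after M9 ends 10:15am → clear.
M7: starts 4:30pm at or after M9 ends 10:15am → clear.
M8: starts 5pm at or after M9 ends 10:15am → clear.
M1: starts 6:15pm at or after M9 ends 10:15am → clear.
M9 overlaps M2, M3, M4.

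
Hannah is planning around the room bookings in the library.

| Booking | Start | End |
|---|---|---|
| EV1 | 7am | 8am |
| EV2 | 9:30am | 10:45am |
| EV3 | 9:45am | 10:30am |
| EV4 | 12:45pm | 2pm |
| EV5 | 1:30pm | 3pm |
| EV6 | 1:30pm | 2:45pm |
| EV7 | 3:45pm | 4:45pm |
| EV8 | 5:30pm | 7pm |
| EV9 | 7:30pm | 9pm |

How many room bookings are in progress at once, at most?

3

Walk through starts and ends in time order (an end at T is processed before a start at T):
7am start EV1 → 1
8am end EV1 → 0
9:30am start EV2 → 1
9:45am start EV3 → 2
10:30am end EV3 → 1
10:45am end EV2 → 0
12:45pm start EV4 → 1
1:30pm start EV5 → 2
1:30pm start EV6 → 3
2pm end EV4 → 2
2:45pm end EV6 → 1
3pm end EV5 → 0
3:45pm start EV7 → 1
4:45pm end EV7 → 0
5:30pm start EV8 → 1
7pm end EV8 → 0
7:30pm start EV9 → 1
9pm end EV9 → 0
Peak is 3, at 1:30pm (EV4, EV5, EV6).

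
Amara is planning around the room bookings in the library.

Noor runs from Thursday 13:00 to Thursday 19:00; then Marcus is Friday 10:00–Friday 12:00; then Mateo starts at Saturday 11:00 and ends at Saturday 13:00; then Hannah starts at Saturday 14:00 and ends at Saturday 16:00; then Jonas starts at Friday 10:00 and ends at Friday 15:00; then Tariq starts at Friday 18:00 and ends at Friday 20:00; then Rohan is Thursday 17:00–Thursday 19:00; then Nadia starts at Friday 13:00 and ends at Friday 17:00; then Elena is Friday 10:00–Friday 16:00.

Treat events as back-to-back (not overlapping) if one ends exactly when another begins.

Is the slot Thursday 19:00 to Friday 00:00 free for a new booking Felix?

Yes — the slot is free

Noor: ends Thursday 19:00 at or before Felix starts Thursday 19:00 → clear.
Rohan: ends Thursday 19:00 at or before Felix starts Thursday 19:00 → clear.
Elena: starts Friday 10:00 at or after Felix ends Friday 00:00 → clear.
Marcus: starts Friday 10:00 at or after Felix ends Friday 00:00 → clear.
Jonas: starts Friday 10:00 at or after Felix ends Friday 00:00 → clear.
Nadia: starts Friday 13:00 at or after Felix ends Friday 00:00 → clear.
Tariq: starts Friday 18:00 at or after Felix ends Friday 00:00 → clear.
Mateo: starts Saturday 11:00 at or after Felix ends Friday 00:00 → clear.
Hannah: starts Saturday 14:00 at or after Felix ends Friday 00:00 → clear.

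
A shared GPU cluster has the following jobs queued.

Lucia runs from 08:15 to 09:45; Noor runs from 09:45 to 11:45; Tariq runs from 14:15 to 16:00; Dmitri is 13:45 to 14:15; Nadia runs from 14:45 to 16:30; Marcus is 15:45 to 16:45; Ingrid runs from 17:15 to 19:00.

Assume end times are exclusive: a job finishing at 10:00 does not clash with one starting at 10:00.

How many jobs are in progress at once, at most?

3

Sweep the timeline, counting +1 at each start and −1 at each end (ends before starts at a tie):
08:15 start Lucia → 1
09:45 end Lucia → 0
09:45 start Noor → 1
11:45 end Noor → 0
13:45 start Dmitri → 1
14:15 end Dmitri → 0
14:15 start Tariq → 1
14:45 start Nadia → 2
15:45 start Marcus → 3
16:00 end Tariq → 2
16:30 end Nadia → 1
16:45 end Marcus → 0
17:15 start Ingrid → 1
19:00 end Ingrid → 0
Peak is 3, at 15:45 (Marcus, Nadia, Tariq).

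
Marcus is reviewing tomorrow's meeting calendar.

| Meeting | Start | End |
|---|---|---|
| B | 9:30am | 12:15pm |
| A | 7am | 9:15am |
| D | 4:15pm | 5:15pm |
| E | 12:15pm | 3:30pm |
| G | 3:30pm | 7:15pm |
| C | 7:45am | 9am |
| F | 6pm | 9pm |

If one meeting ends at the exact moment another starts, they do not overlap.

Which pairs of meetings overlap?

A & C, D & G, F & G

Sorted by start: A, C, B, E, G, D, F.
C starts before A ends → A and C overlap.
B starts after A ends; A is clear from here.
B starts after C ends; C is clear from here.
E starts exactly when B ends (back-to-back, no overlap); B is clear from here.
G starts exactly when E ends (back-to-back, no overlap); E is clear from here.
D starts before G ends → G and D overlap.
F starts before G ends → G and F overlap.
F starts after D ends.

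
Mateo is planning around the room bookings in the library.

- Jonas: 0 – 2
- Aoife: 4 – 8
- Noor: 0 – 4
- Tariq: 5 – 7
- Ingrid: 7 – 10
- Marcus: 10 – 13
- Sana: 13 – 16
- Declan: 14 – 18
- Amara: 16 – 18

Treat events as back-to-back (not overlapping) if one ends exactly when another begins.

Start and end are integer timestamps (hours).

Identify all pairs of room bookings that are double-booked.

Check each pair: they overlap iff neither finishes before the other starts.
Sorted by start: Jonas, Noor, Aoife, Tariq, Ingrid, Marcus, Sana, Declan, Amara.
Noor starts before Jonas ends → Jonas and Noor overlap.
Aoife starts after Jonas ends, so nothing later overlaps Jonas either.
Aoife starts exactly when Noor ends (back-to-back, no overlap), so nothing later overlaps Noor either.
Tariq starts before Aoife ends → Aoife and Tariq overlap.
Ingrid starts before Aoife ends → Aoife and Ingrid overlap.
Marcus starts after Aoife ends, so nothing later overlaps Aoife either.
Ingrid starts exactly when Tariq ends (back-to-back, no overlap), so nothing later overlaps Tariq either.
Marcus starts exactly when Ingrid ends (back-to-back, no overlap), so nothing later overlaps Ingrid either.
Sana starts exactly when Marcus ends (back-to-back, no overlap), so nothing later overlaps Marcus either.
Declan starts before Sana ends → Sana and Declan overlap.
Amara starts exactly when Sana ends (back-to-back, no overlap).
Amara starts before Declan ends → Declan and Amara overlap.

Amara & Declan, Aoife & Ingrid, Aoife & Tariq, Declan & Sana, Jonas & Noor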